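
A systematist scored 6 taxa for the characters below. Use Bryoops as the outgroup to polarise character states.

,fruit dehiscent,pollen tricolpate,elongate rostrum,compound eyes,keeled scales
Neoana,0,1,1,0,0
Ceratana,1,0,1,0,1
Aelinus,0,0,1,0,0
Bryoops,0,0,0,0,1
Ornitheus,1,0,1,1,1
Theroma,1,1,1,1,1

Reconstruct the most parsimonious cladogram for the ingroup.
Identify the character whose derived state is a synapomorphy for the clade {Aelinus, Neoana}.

Character polarity is set by the outgroup: the derived state is whichever differs from the outgroup's state, so for keeled scales the derived state is '0', and for the remaining characters it is '1'.
Only Ceratana, Ornitheus, and Theroma show the derived state '1' for fruit dehiscent, supporting them as a clade.
pollen tricolpate (state '1') occurs in Neoana and Theroma but conflicts with the nesting implied by the other characters — most parsimoniously interpreted as homoplasy.
All ingroup taxa share the derived state '1' for elongate rostrum; it defines the ingroup but does not resolve relationships within it.
compound eyes (derived state '1') is shared by Ornitheus and Theroma — a synapomorphy uniting that clade.
keeled scales: derived state '0' in Aelinus and Neoana only — synapomorphy for {Aelinus, Neoana}.
Most parsimonious ingroup topology: (((Theroma,Ornitheus),Ceratana),(Neoana,Aelinus)).
The clade {Aelinus, Neoana} is supported by keeled scales: its derived state '0' occurs in exactly those taxa and in no other taxon (including the outgroup).

keeled scales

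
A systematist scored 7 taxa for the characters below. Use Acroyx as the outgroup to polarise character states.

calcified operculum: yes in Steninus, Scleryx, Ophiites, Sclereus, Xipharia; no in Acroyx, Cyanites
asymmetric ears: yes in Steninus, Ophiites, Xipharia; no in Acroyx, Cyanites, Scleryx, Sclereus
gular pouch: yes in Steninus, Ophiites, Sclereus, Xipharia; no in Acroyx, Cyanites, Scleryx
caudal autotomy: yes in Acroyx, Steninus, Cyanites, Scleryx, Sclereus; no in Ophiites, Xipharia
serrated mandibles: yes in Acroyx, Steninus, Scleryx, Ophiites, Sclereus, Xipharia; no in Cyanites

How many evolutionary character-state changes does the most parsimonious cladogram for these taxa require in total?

Character polarity is set by the outgroup: the derived state is whichever differs from the outgroup's state, so for caudal autotomy, serrated mandibles the derived state is 'no', and for the remaining characters it is 'yes'.
calcified operculum: derived state 'yes' in Ophiites, Sclereus, Scleryx, Steninus, and Xipharia only — synapomorphy for {Ophiites, Sclereus, Scleryx, Steninus, Xipharia}.
asymmetric ears (derived state 'yes') is shared by Ophiites, Steninus, and Xipharia — a synapomorphy uniting that clade.
gular pouch (derived state 'yes') is shared by Ophiites, Sclereus, Steninus, and Xipharia — a synapomorphy uniting that clade.
caudal autotomy (derived state 'no') is shared by Ophiites and Xipharia — a synapomorphy uniting that clade.
serrated mandibles (derived state 'no') is unique to Cyanites (autapomorphy; uninformative for grouping).
Most parsimonious ingroup topology: (Cyanites,((((Ophiites,Xipharia),Steninus),Sclereus),Scleryx)).
Changes per character on this tree: calcified operculum: 1; asymmetric ears: 1; gular pouch: 1; caudal autotomy: 1; serrated mandibles: 1.
Total = 5.

5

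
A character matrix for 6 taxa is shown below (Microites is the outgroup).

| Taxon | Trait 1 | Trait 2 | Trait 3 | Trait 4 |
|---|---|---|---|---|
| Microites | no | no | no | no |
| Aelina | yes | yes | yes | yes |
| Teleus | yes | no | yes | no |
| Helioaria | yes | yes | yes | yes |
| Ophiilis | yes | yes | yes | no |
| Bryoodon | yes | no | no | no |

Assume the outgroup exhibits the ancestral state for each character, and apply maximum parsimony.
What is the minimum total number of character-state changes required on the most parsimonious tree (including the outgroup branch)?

The outgroup has state 'no' for every character, so 'yes' is the derived state throughout.
Trait 1 (derived state 'yes') is shared by all ingroup taxa — unites the whole ingroup.
Trait 2 (derived state 'yes') is shared by Aelina, Helioaria, and Ophiilis — a synapomorphy uniting that clade.
Trait 3: derived state 'yes' in Aelina, Helioaria, Ophiilis, and Teleus only — synapomorphy for {Aelina, Helioaria, Ophiilis, Teleus}.
Only Aelina and Helioaria show the derived state 'yes' for Trait 4, supporting them as a clade.
Most parsimonious ingroup topology: ((((Aelina,Helioaria),Ophiilis),Teleus),Bryoodon).
Changes per character on this tree: Trait 1: 1; Trait 2: 1; Trait 3: 1; Trait 4: 1.
Total = 4.

4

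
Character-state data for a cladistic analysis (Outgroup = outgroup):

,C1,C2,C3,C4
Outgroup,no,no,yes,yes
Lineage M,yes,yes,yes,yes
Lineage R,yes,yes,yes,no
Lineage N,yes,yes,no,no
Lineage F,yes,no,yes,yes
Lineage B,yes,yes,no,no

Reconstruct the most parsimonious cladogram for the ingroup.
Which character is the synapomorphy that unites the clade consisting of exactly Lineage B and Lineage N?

C3

Character polarity is set by the outgroup: the derived state is whichever differs from the outgroup's state, so for C3, C4 the derived state is 'no', and for the remaining characters it is 'yes'.
All ingroup taxa share the derived state 'yes' for C1; it defines the ingroup but does not resolve relationships within it.
C2 (derived state 'yes') is shared by Lineage B, Lineage M, Lineage N, and Lineage R — a synapomorphy uniting that clade.
C3: derived state 'no' in Lineage B and Lineage N only — synapomorphy for {Lineage B, Lineage N}.
C4: derived state 'no' in Lineage B, Lineage N, and Lineage R only — synapomorphy for {Lineage B, Lineage N, Lineage R}.
Most parsimonious ingroup topology: ((Lineage M,(Lineage R,(Lineage N,Lineage B))),Lineage F).
The clade {Lineage B, Lineage N} is supported by C3: its derived state 'no' occurs in exactly those taxa and in no other taxon (including the outgroup).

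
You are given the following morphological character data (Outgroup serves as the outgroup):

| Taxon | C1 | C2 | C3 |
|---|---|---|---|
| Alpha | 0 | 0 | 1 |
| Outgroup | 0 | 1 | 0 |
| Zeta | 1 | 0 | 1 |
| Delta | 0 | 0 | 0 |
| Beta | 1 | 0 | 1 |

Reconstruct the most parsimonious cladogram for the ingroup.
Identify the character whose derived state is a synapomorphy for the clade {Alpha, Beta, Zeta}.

C3

Character polarity is set by the outgroup: the derived state is whichever differs from the outgroup's state, so for C2 the derived state is '0', and for the remaining characters it is '1'.
C1 (derived state '1') is shared by Beta and Zeta — a synapomorphy uniting that clade.
All ingroup taxa share the derived state '0' for C2; it defines the ingroup but does not resolve relationships within it.
C3 (derived state '1') is shared by Alpha, Beta, and Zeta — a synapomorphy uniting that clade.
Most parsimonious ingroup topology: (((Beta,Zeta),Alpha),Delta).
The clade {Alpha, Beta, Zeta} is supported by C3: its derived state '1' occurs in exactly those taxa and in no other taxon (including the outgroup).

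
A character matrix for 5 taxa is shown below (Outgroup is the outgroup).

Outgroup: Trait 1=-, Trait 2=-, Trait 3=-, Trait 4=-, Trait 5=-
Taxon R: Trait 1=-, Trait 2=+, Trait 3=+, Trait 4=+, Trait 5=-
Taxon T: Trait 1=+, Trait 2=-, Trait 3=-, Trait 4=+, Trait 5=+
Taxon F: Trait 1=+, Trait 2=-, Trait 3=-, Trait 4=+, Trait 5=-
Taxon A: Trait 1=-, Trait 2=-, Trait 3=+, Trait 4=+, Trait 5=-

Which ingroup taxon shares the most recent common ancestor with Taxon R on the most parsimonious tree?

The outgroup has state '-' for every character, so '+' is the derived state throughout.
Trait 1 (derived state '+') is shared by Taxon F and Taxon T — a synapomorphy uniting that clade.
Trait 2: derived state '+' in Taxon R only — an autapomorphy, so it tells us nothing about relationships among taxa.
Trait 3 (derived state '+') is shared by Taxon A and Taxon R — a synapomorphy uniting that clade.
All ingroup taxa share the derived state '+' for Trait 4; it defines the ingroup but does not resolve relationships within it.
Trait 5: derived state '+' in Taxon T only — an autapomorphy, so it tells us nothing about relationships among taxa.
Most parsimonious ingroup topology: ((Taxon R,Taxon A),(Taxon T,Taxon F)).
Taxon R and Taxon A form a cherry on this tree, so they are sister taxa.

Taxon A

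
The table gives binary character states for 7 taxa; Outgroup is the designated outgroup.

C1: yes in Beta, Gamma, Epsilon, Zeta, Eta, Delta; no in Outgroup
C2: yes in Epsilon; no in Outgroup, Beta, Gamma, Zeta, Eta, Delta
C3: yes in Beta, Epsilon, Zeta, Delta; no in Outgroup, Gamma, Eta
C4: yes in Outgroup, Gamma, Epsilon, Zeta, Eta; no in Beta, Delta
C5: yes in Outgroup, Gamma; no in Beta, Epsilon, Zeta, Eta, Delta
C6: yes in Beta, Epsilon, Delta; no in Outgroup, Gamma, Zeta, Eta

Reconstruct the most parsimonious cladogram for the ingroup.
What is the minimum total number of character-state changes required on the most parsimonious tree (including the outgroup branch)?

6

Character polarity is set by the outgroup: the derived state is whichever differs from the outgroup's state, so for C4, C5 the derived state is 'no', and for the remaining characters it is 'yes'.
All ingroup taxa share the derived state 'yes' for C1; it defines the ingroup but does not resolve relationships within it.
C2: derived state 'yes' in Epsilon only — an autapomorphy, so it tells us nothing about relationships among taxa.
Only Beta, Delta, Epsilon, and Zeta show the derived state 'yes' for C3, supporting them as a clade.
C4 (derived state 'no') is shared by Beta and Delta — a synapomorphy uniting that clade.
C5 (derived state 'no') is shared by Beta, Delta, Epsilon, Eta, and Zeta — a synapomorphy uniting that clade.
C6 (derived state 'yes') is shared by Beta, Delta, and Epsilon — a synapomorphy uniting that clade.
Most parsimonious ingroup topology: (((Zeta,((Delta,Beta),Epsilon)),Eta),Gamma).
Changes per character on this tree: C1: 1; C2: 1; C3: 1; C4: 1; C5: 1; C6: 1.
Total = 6.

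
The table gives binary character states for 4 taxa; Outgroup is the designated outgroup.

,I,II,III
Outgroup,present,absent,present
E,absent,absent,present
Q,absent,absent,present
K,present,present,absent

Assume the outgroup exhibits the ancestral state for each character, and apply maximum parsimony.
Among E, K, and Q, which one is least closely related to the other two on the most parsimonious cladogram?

Character polarity is set by the outgroup: the derived state is whichever differs from the outgroup's state, so for I, III the derived state is 'absent', and for the remaining characters it is 'present'.
I: derived state 'absent' in E and Q only — synapomorphy for {E, Q}.
II: derived state 'present' in K only — an autapomorphy, so it tells us nothing about relationships among taxa.
III: derived state 'absent' in K only — an autapomorphy, so it tells us nothing about relationships among taxa.
Most parsimonious ingroup topology: ((E,Q),K).
E and Q share a more recent common ancestor with each other than either does with K, so K is the least closely related of the three.

K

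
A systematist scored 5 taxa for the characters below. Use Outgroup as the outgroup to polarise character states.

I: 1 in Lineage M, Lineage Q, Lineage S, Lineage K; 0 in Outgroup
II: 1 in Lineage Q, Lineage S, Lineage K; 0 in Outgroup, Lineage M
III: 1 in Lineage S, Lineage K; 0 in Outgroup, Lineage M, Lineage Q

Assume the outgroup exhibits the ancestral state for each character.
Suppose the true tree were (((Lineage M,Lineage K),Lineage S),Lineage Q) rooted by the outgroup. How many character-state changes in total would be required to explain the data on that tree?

Map each character onto (((Lineage M,Lineage K),Lineage S),Lineage Q) (rooted by Outgroup) and count the minimum state changes it requires (Fitch parsimony):
I: 1; II: 2; III: 2.
Total tree length = 5.

5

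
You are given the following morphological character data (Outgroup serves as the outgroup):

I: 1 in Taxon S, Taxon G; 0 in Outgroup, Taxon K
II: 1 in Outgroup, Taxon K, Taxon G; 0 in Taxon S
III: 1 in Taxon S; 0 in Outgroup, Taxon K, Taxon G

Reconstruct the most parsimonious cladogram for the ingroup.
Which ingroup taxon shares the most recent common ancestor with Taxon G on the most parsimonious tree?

Taxon S

Character polarity is set by the outgroup: the derived state is whichever differs from the outgroup's state, so for II the derived state is '0', and for the remaining characters it is '1'.
Only Taxon G and Taxon S show the derived state '1' for I, supporting them as a clade.
II: derived state '0' in Taxon S only — an autapomorphy, so it tells us nothing about relationships among taxa.
III: derived state '1' in Taxon S only — an autapomorphy, so it tells us nothing about relationships among taxa.
Most parsimonious ingroup topology: ((Taxon S,Taxon G),Taxon K).
Taxon G and Taxon S form a cherry on this tree, so they are sister taxa.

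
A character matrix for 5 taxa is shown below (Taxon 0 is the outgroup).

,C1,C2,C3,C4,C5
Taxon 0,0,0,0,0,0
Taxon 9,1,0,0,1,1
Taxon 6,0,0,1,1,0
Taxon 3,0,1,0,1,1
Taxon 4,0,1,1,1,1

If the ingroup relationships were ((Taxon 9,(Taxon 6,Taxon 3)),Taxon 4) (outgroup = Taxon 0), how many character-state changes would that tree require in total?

8

Map each character onto ((Taxon 9,(Taxon 6,Taxon 3)),Taxon 4) (rooted by Taxon 0) and count the minimum state changes it requires (Fitch parsimony):
C1: 1; C2: 2; C3: 2; C4: 1; C5: 2.
Total tree length = 8.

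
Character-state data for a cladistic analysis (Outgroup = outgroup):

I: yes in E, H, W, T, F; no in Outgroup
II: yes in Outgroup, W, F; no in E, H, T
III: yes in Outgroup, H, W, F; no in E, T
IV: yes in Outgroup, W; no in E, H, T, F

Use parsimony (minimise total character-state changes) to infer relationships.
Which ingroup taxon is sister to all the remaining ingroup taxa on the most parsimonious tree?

W

Character polarity is set by the outgroup: the derived state is whichever differs from the outgroup's state, so for II, III, IV the derived state is 'no', and for the remaining characters it is 'yes'.
All ingroup taxa share the derived state 'yes' for I; it defines the ingroup but does not resolve relationships within it.
II: derived state 'no' in E, H, and T only — synapomorphy for {E, H, T}.
III (derived state 'no') is shared by E and T — a synapomorphy uniting that clade.
Only E, F, H, and T show the derived state 'no' for IV, supporting them as a clade.
Most parsimonious ingroup topology: ((((E,T),H),F),W).
W is sister to the clade containing all other ingroup taxa, so it is the earliest-diverging (most basal) ingroup lineage.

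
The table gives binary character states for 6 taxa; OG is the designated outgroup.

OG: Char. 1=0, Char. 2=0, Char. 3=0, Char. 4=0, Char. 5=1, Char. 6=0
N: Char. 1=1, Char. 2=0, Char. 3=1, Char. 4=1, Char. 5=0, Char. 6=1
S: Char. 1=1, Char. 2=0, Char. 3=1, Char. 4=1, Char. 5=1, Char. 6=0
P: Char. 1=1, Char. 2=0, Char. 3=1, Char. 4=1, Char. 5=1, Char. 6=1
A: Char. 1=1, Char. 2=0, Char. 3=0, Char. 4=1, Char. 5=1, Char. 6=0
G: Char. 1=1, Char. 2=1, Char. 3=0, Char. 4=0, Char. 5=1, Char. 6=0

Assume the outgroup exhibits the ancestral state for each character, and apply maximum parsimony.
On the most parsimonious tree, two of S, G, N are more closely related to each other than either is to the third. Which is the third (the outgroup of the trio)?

G

Character polarity is set by the outgroup: the derived state is whichever differs from the outgroup's state, so for Char. 5 the derived state is '0', and for the remaining characters it is '1'.
All ingroup taxa share the derived state '1' for Char. 1; it defines the ingroup but does not resolve relationships within it.
Char. 2 (derived state '1') is unique to G (autapomorphy; uninformative for grouping).
Char. 3 (derived state '1') is shared by N, P, and S — a synapomorphy uniting that clade.
Only A, N, P, and S show the derived state '1' for Char. 4, supporting them as a clade.
Char. 5: derived state '0' in N only — an autapomorphy, so it tells us nothing about relationships among taxa.
Char. 6 (derived state '1') is shared by N and P — a synapomorphy uniting that clade.
Most parsimonious ingroup topology: ((((N,P),S),A),G).
S and N share a more recent common ancestor with each other than either does with G, so G is the least closely related of the three.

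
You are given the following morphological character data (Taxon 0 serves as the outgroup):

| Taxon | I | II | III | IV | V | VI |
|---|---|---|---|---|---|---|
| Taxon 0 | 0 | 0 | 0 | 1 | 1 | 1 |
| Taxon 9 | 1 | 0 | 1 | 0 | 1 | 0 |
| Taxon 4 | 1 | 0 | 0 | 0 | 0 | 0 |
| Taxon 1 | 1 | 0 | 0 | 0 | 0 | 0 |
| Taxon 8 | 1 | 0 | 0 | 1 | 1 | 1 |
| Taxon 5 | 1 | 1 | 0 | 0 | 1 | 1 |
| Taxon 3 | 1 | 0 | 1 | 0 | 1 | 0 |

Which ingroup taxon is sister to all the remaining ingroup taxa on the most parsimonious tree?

Taxon 8

Character polarity is set by the outgroup: the derived state is whichever differs from the outgroup's state, so for IV, V, VI the derived state is '0', and for the remaining characters it is '1'.
I (derived state '1') is shared by all ingroup taxa — unites the whole ingroup.
II (derived state '1') is unique to Taxon 5 (autapomorphy; uninformative for grouping).
III (derived state '1') is shared by Taxon 3 and Taxon 9 — a synapomorphy uniting that clade.
IV: derived state '0' in Taxon 1, Taxon 3, Taxon 4, Taxon 5, and Taxon 9 only — synapomorphy for {Taxon 1, Taxon 3, Taxon 4, Taxon 5, Taxon 9}.
V: derived state '0' in Taxon 1 and Taxon 4 only — synapomorphy for {Taxon 1, Taxon 4}.
VI (derived state '0') is shared by Taxon 1, Taxon 3, Taxon 4, and Taxon 9 — a synapomorphy uniting that clade.
Most parsimonious ingroup topology: ((((Taxon 9,Taxon 3),(Taxon 4,Taxon 1)),Taxon 5),Taxon 8).
Taxon 8 is sister to the clade containing all other ingroup taxa, so it is the earliest-diverging (most basal) ingroup lineage.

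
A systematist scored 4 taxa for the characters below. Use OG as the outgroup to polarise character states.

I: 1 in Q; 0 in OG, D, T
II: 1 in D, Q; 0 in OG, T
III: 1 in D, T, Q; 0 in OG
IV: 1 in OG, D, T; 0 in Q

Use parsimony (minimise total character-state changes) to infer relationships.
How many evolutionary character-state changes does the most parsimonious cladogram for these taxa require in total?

4

Character polarity is set by the outgroup: the derived state is whichever differs from the outgroup's state, so for IV the derived state is '0', and for the remaining characters it is '1'.
I: derived state '1' in Q only — an autapomorphy, so it tells us nothing about relationships among taxa.
Only D and Q show the derived state '1' for II, supporting them as a clade.
III (derived state '1') is shared by all ingroup taxa — unites the whole ingroup.
IV (derived state '0') is unique to Q (autapomorphy; uninformative for grouping).
Most parsimonious ingroup topology: ((D,Q),T).
Changes per character on this tree: I: 1; II: 1; III: 1; IV: 1.
Total = 4.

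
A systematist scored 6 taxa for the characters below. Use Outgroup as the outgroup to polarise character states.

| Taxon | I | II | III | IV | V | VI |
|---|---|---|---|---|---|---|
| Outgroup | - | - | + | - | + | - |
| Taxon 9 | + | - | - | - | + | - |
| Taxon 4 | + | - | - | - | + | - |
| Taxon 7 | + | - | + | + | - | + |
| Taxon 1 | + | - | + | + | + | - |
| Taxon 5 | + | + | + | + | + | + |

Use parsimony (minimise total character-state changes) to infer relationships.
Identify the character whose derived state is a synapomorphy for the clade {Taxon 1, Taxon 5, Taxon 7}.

Character polarity is set by the outgroup: the derived state is whichever differs from the outgroup's state, so for III, V the derived state is '-', and for the remaining characters it is '+'.
I (derived state '+') is shared by all ingroup taxa — unites the whole ingroup.
II (derived state '+') is unique to Taxon 5 (autapomorphy; uninformative for grouping).
III (derived state '-') is shared by Taxon 4 and Taxon 9 — a synapomorphy uniting that clade.
IV: derived state '+' in Taxon 1, Taxon 5, and Taxon 7 only — synapomorphy for {Taxon 1, Taxon 5, Taxon 7}.
V: derived state '-' in Taxon 7 only — an autapomorphy, so it tells us nothing about relationships among taxa.
VI: derived state '+' in Taxon 5 and Taxon 7 only — synapomorphy for {Taxon 5, Taxon 7}.
Most parsimonious ingroup topology: ((Taxon 9,Taxon 4),((Taxon 7,Taxon 5),Taxon 1)).
The clade {Taxon 1, Taxon 5, Taxon 7} is supported by IV: its derived state '+' occurs in exactly those taxa and in no other taxon (including the outgroup).

IV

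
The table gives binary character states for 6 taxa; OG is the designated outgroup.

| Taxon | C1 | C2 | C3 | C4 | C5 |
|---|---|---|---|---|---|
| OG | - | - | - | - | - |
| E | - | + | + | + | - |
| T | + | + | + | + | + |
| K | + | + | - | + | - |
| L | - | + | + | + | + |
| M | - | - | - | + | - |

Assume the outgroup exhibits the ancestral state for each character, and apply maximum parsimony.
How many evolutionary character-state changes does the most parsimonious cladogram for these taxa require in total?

6

The outgroup has state '-' for every character, so '+' is the derived state throughout.
C1 (state '+') occurs in K and T but conflicts with the nesting implied by the other characters — most parsimoniously interpreted as homoplasy.
C2: derived state '+' in E, K, L, and T only — synapomorphy for {E, K, L, T}.
C3: derived state '+' in E, L, and T only — synapomorphy for {E, L, T}.
C4 (derived state '+') is shared by all ingroup taxa — unites the whole ingroup.
Only L and T show the derived state '+' for C5, supporting them as a clade.
Most parsimonious ingroup topology: (((E,(T,L)),K),M).
Changes per character on this tree: C1: 2; C2: 1; C3: 1; C4: 1; C5: 1.
Total = 6.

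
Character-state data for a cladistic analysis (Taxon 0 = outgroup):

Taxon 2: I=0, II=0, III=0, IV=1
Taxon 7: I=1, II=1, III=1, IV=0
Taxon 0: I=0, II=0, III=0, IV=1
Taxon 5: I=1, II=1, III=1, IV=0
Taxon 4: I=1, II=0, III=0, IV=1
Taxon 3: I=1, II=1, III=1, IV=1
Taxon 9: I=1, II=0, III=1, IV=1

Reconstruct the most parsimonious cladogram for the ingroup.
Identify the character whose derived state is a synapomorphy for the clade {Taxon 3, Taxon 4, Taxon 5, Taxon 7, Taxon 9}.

Character polarity is set by the outgroup: the derived state is whichever differs from the outgroup's state, so for IV the derived state is '0', and for the remaining characters it is '1'.
Only Taxon 3, Taxon 4, Taxon 5, Taxon 7, and Taxon 9 show the derived state '1' for I, supporting them as a clade.
II: derived state '1' in Taxon 3, Taxon 5, and Taxon 7 only — synapomorphy for {Taxon 3, Taxon 5, Taxon 7}.
III: derived state '1' in Taxon 3, Taxon 5, Taxon 7, and Taxon 9 only — synapomorphy for {Taxon 3, Taxon 5, Taxon 7, Taxon 9}.
Only Taxon 5 and Taxon 7 show the derived state '0' for IV, supporting them as a clade.
Most parsimonious ingroup topology: (((Taxon 9,((Taxon 5,Taxon 7),Taxon 3)),Taxon 4),Taxon 2).
The clade {Taxon 3, Taxon 4, Taxon 5, Taxon 7, Taxon 9} is supported by I: its derived state '1' occurs in exactly those taxa and in no other taxon (including the outgroup).

I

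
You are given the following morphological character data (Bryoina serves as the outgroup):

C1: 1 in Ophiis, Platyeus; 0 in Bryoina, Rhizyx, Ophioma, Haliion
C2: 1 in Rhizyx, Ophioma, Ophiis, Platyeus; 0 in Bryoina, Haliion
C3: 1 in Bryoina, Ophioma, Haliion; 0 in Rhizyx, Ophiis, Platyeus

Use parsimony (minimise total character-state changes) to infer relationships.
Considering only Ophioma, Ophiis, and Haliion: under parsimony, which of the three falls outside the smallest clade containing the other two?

Haliion

Character polarity is set by the outgroup: the derived state is whichever differs from the outgroup's state, so for C3 the derived state is '0', and for the remaining characters it is '1'.
C1 (derived state '1') is shared by Ophiis and Platyeus — a synapomorphy uniting that clade.
Only Ophiis, Ophioma, Platyeus, and Rhizyx show the derived state '1' for C2, supporting them as a clade.
C3 (derived state '0') is shared by Ophiis, Platyeus, and Rhizyx — a synapomorphy uniting that clade.
Most parsimonious ingroup topology: (((Rhizyx,(Ophiis,Platyeus)),Ophioma),Haliion).
Ophioma and Ophiis share a more recent common ancestor with each other than either does with Haliion, so Haliion is the least closely related of the three.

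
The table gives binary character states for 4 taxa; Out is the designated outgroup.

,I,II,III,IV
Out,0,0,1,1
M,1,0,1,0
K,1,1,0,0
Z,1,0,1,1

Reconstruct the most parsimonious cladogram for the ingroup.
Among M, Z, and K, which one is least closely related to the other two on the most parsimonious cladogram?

Z

Character polarity is set by the outgroup: the derived state is whichever differs from the outgroup's state, so for III, IV the derived state is '0', and for the remaining characters it is '1'.
All ingroup taxa share the derived state '1' for I; it defines the ingroup but does not resolve relationships within it.
II (derived state '1') is unique to K (autapomorphy; uninformative for grouping).
III (derived state '0') is unique to K (autapomorphy; uninformative for grouping).
Only K and M show the derived state '0' for IV, supporting them as a clade.
Most parsimonious ingroup topology: ((M,K),Z).
K and M share a more recent common ancestor with each other than either does with Z, so Z is the least closely related of the three.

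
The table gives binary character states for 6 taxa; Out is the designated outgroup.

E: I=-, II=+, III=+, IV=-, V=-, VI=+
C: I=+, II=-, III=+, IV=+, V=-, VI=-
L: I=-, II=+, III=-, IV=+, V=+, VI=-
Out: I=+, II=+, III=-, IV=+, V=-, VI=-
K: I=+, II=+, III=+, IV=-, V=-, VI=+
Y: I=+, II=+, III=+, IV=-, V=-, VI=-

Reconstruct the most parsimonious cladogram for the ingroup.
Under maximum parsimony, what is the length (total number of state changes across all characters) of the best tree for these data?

Character polarity is set by the outgroup: the derived state is whichever differs from the outgroup's state, so for I, II, IV the derived state is '-', and for the remaining characters it is '+'.
I groups E and L, which is incompatible with the clades supported by the remaining characters; treating it as convergent (homoplasy) costs fewer steps than any alternative tree.
II: derived state '-' in C only — an autapomorphy, so it tells us nothing about relationships among taxa.
III (derived state '+') is shared by C, E, K, and Y — a synapomorphy uniting that clade.
Only E, K, and Y show the derived state '-' for IV, supporting them as a clade.
V: derived state '+' in L only — an autapomorphy, so it tells us nothing about relationships among taxa.
VI (derived state '+') is shared by E and K — a synapomorphy uniting that clade.
Most parsimonious ingroup topology: (L,(((E,K),Y),C)).
Changes per character on this tree: I: 2; II: 1; III: 1; IV: 1; V: 1; VI: 1.
Total = 7.

7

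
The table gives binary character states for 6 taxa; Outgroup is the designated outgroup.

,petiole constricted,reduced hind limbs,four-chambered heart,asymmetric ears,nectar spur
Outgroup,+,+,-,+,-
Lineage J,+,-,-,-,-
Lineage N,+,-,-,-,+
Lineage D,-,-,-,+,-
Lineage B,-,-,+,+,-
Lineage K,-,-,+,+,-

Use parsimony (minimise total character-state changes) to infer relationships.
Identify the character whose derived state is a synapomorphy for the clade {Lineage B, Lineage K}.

four-chambered heart

Character polarity is set by the outgroup: the derived state is whichever differs from the outgroup's state, so for petiole constricted, reduced hind limbs, asymmetric ears the derived state is '-', and for the remaining characters it is '+'.
petiole constricted: derived state '-' in Lineage B, Lineage D, and Lineage K only — synapomorphy for {Lineage B, Lineage D, Lineage K}.
reduced hind limbs (derived state '-') is shared by all ingroup taxa — unites the whole ingroup.
Only Lineage B and Lineage K show the derived state '+' for four-chambered heart, supporting them as a clade.
Only Lineage J and Lineage N show the derived state '-' for asymmetric ears, supporting them as a clade.
nectar spur (derived state '+') is unique to Lineage N (autapomorphy; uninformative for grouping).
Most parsimonious ingroup topology: ((Lineage J,Lineage N),(Lineage D,(Lineage B,Lineage K))).
The clade {Lineage B, Lineage K} is supported by four-chambered heart: its derived state '+' occurs in exactly those taxa and in no other taxon (including the outgroup).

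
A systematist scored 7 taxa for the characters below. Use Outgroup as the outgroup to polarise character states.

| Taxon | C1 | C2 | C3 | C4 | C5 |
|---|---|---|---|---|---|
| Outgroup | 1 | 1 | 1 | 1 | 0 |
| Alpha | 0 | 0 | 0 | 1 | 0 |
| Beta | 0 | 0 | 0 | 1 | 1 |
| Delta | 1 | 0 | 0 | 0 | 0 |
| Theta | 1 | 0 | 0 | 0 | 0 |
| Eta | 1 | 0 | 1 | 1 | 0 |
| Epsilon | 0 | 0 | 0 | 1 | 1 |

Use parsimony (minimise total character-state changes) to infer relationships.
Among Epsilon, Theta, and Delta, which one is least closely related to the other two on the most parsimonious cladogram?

Character polarity is set by the outgroup: the derived state is whichever differs from the outgroup's state, so for C1, C2, C3, C4 the derived state is '0', and for the remaining characters it is '1'.
C1: derived state '0' in Alpha, Beta, and Epsilon only — synapomorphy for {Alpha, Beta, Epsilon}.
All ingroup taxa share the derived state '0' for C2; it defines the ingroup but does not resolve relationships within it.
Only Alpha, Beta, Delta, Epsilon, and Theta show the derived state '0' for C3, supporting them as a clade.
Only Delta and Theta show the derived state '0' for C4, supporting them as a clade.
C5: derived state '1' in Beta and Epsilon only — synapomorphy for {Beta, Epsilon}.
Most parsimonious ingroup topology: (((Alpha,(Beta,Epsilon)),(Delta,Theta)),Eta).
Theta and Delta share a more recent common ancestor with each other than either does with Epsilon, so Epsilon is the least closely related of the three.

Epsilon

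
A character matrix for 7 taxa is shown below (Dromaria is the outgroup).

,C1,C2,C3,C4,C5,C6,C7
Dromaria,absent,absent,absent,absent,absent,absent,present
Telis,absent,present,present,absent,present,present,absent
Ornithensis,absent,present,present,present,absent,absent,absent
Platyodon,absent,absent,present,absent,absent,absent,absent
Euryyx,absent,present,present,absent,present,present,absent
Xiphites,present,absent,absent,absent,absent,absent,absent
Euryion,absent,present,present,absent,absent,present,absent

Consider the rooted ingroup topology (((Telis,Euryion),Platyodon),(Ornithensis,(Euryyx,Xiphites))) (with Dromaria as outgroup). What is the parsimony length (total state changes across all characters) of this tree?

Map each character onto (((Telis,Euryion),Platyodon),(Ornithensis,(Euryyx,Xiphites))) (rooted by Dromaria) and count the minimum state changes it requires (Fitch parsimony):
C1: 1; C2: 3; C3: 2; C4: 1; C5: 2; C6: 2; C7: 1.
Total tree length = 12.

12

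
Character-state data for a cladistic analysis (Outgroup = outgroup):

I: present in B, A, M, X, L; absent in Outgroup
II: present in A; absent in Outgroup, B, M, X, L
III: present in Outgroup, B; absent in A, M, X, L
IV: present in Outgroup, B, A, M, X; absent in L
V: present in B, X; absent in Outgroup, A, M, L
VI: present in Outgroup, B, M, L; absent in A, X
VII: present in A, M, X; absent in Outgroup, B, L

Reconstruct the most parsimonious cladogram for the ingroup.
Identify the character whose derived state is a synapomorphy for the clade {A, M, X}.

Character polarity is set by the outgroup: the derived state is whichever differs from the outgroup's state, so for III, IV, VI the derived state is 'absent', and for the remaining characters it is 'present'.
All ingroup taxa share the derived state 'present' for I; it defines the ingroup but does not resolve relationships within it.
II (derived state 'present') is unique to A (autapomorphy; uninformative for grouping).
III (derived state 'absent') is shared by A, L, M, and X — a synapomorphy uniting that clade.
IV: derived state 'absent' in L only — an autapomorphy, so it tells us nothing about relationships among taxa.
V (state 'present') occurs in B and X but conflicts with the nesting implied by the other characters — most parsimoniously interpreted as homoplasy.
VI (derived state 'absent') is shared by A and X — a synapomorphy uniting that clade.
VII (derived state 'present') is shared by A, M, and X — a synapomorphy uniting that clade.
Most parsimonious ingroup topology: (B,(((A,X),M),L)).
The clade {A, M, X} is supported by VII: its derived state 'present' occurs in exactly those taxa and in no other taxon (including the outgroup).

VII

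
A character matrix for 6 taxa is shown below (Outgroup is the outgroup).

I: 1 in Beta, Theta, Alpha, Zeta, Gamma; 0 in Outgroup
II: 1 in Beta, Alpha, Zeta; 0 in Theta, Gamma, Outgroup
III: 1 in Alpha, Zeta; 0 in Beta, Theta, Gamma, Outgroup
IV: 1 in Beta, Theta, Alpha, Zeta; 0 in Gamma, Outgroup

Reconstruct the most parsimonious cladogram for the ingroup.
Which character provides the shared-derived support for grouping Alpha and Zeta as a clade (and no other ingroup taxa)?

III

The outgroup has state '0' for every character, so '1' is the derived state throughout.
All ingroup taxa share the derived state '1' for I; it defines the ingroup but does not resolve relationships within it.
II (derived state '1') is shared by Alpha, Beta, and Zeta — a synapomorphy uniting that clade.
III: derived state '1' in Alpha and Zeta only — synapomorphy for {Alpha, Zeta}.
IV (derived state '1') is shared by Alpha, Beta, Theta, and Zeta — a synapomorphy uniting that clade.
Most parsimonious ingroup topology: ((Theta,((Zeta,Alpha),Beta)),Gamma).
The clade {Alpha, Zeta} is supported by III: its derived state '1' occurs in exactly those taxa and in no other taxon (including the outgroup).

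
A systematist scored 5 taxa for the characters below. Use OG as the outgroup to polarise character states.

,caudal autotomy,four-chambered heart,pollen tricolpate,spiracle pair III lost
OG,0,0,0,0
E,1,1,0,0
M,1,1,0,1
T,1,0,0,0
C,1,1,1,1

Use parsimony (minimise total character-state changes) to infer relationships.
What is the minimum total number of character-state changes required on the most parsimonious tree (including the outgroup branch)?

4

The outgroup has state '0' for every character, so '1' is the derived state throughout.
All ingroup taxa share the derived state '1' for caudal autotomy; it defines the ingroup but does not resolve relationships within it.
Only C, E, and M show the derived state '1' for four-chambered heart, supporting them as a clade.
pollen tricolpate (derived state '1') is unique to C (autapomorphy; uninformative for grouping).
Only C and M show the derived state '1' for spiracle pair III lost, supporting them as a clade.
Most parsimonious ingroup topology: ((E,(M,C)),T).
Changes per character on this tree: caudal autotomy: 1; four-chambered heart: 1; pollen tricolpate: 1; spiracle pair III lost: 1.
Total = 4.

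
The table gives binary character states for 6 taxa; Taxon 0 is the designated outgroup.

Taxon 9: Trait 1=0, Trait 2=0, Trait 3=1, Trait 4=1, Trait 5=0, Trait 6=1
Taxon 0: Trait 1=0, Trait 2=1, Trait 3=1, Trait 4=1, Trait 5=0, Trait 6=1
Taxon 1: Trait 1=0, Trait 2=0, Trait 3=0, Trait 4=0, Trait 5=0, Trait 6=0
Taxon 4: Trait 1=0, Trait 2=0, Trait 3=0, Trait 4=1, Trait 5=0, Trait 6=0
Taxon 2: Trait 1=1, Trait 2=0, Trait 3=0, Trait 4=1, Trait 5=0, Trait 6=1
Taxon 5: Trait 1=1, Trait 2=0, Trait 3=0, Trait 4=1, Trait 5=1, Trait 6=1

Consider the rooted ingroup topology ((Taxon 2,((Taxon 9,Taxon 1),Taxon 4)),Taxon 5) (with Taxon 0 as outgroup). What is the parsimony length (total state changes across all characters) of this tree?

Map each character onto ((Taxon 2,((Taxon 9,Taxon 1),Taxon 4)),Taxon 5) (rooted by Taxon 0) and count the minimum state changes it requires (Fitch parsimony):
Trait 1: 2; Trait 2: 1; Trait 3: 2; Trait 4: 1; Trait 5: 1; Trait 6: 2.
Total tree length = 9.

9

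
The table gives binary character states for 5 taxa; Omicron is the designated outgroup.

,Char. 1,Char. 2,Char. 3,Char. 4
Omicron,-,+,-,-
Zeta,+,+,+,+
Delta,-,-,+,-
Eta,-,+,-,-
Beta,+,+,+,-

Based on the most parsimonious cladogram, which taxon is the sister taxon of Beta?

Character polarity is set by the outgroup: the derived state is whichever differs from the outgroup's state, so for Char. 2 the derived state is '-', and for the remaining characters it is '+'.
Char. 1: derived state '+' in Beta and Zeta only — synapomorphy for {Beta, Zeta}.
Char. 2 (derived state '-') is unique to Delta (autapomorphy; uninformative for grouping).
Char. 3 (derived state '+') is shared by Beta, Delta, and Zeta — a synapomorphy uniting that clade.
Char. 4 (derived state '+') is unique to Zeta (autapomorphy; uninformative for grouping).
Most parsimonious ingroup topology: (((Zeta,Beta),Delta),Eta).
Beta and Zeta form a cherry on this tree, so they are sister taxa.

Zeta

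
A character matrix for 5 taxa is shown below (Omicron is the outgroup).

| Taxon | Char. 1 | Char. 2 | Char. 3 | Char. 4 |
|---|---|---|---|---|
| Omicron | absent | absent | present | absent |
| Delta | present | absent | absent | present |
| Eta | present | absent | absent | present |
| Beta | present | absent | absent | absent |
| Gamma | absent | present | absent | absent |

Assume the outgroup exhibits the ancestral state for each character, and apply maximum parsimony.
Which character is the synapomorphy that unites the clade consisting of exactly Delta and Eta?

Character polarity is set by the outgroup: the derived state is whichever differs from the outgroup's state, so for Char. 3 the derived state is 'absent', and for the remaining characters it is 'present'.
Char. 1 (derived state 'present') is shared by Beta, Delta, and Eta — a synapomorphy uniting that clade.
Char. 2: derived state 'present' in Gamma only — an autapomorphy, so it tells us nothing about relationships among taxa.
Char. 3 (derived state 'absent') is shared by all ingroup taxa — unites the whole ingroup.
Char. 4: derived state 'present' in Delta and Eta only — synapomorphy for {Delta, Eta}.
Most parsimonious ingroup topology: (((Delta,Eta),Beta),Gamma).
The clade {Delta, Eta} is supported by Char. 4: its derived state 'present' occurs in exactly those taxa and in no other taxon (including the outgroup).

Char. 4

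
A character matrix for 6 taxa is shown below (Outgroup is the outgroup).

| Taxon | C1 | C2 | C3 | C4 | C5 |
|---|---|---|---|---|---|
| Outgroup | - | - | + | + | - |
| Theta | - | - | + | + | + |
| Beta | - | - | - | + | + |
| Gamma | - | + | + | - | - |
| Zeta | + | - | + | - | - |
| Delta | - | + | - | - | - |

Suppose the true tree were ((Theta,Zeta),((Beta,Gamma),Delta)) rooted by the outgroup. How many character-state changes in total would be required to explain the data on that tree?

10

Map each character onto ((Theta,Zeta),((Beta,Gamma),Delta)) (rooted by Outgroup) and count the minimum state changes it requires (Fitch parsimony):
C1: 1; C2: 2; C3: 2; C4: 3; C5: 2.
Total tree length = 10.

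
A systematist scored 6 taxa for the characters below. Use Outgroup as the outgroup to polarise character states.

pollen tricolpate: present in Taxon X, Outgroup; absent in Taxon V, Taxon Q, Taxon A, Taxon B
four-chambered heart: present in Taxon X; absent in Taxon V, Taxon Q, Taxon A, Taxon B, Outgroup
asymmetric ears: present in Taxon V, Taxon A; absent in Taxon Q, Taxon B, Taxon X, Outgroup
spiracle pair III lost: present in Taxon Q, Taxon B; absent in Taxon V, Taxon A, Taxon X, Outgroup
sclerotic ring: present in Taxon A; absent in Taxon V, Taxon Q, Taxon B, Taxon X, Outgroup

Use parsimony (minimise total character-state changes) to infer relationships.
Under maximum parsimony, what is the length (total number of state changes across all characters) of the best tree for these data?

Character polarity is set by the outgroup: the derived state is whichever differs from the outgroup's state, so for pollen tricolpate the derived state is 'absent', and for the remaining characters it is 'present'.
pollen tricolpate: derived state 'absent' in Taxon A, Taxon B, Taxon Q, and Taxon V only — synapomorphy for {Taxon A, Taxon B, Taxon Q, Taxon V}.
four-chambered heart: derived state 'present' in Taxon X only — an autapomorphy, so it tells us nothing about relationships among taxa.
asymmetric ears: derived state 'present' in Taxon A and Taxon V only — synapomorphy for {Taxon A, Taxon V}.
spiracle pair III lost (derived state 'present') is shared by Taxon B and Taxon Q — a synapomorphy uniting that clade.
sclerotic ring: derived state 'present' in Taxon A only — an autapomorphy, so it tells us nothing about relationships among taxa.
Most parsimonious ingroup topology: (Taxon X,((Taxon Q,Taxon B),(Taxon A,Taxon V))).
Changes per character on this tree: pollen tricolpate: 1; four-chambered heart: 1; asymmetric ears: 1; spiracle pair III lost: 1; sclerotic ring: 1.
Total = 5.

5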